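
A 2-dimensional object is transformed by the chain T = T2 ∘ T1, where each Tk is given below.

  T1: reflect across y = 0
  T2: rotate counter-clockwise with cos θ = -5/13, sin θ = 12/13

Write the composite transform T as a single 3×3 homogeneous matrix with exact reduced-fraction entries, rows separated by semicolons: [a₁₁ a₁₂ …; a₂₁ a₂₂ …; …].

T1 = [1 0 0; 0 -1 0; 0 0 1]
T2·T1 = [-5/13 12/13 0; 12/13 5/13 0; 0 0 1]

T = [-5/13 12/13 0; 12/13 5/13 0; 0 0 1]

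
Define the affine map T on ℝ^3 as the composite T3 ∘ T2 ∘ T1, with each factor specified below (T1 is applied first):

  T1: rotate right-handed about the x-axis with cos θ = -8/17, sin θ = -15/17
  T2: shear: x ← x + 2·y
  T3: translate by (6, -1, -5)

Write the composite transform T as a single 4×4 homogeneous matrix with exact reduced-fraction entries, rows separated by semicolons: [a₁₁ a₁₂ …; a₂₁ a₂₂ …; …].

T = [1 -16/17 30/17 6; 0 -8/17 15/17 -1; 0 -15/17 -8/17 -5; 0 0 0 1]

T1 = [1 0 0 0; 0 -8/17 15/17 0; 0 -15/17 -8/17 0; 0 0 0 1]
T2·T1 = [1 -16/17 30/17 0; 0 -8/17 15/17 0; 0 -15/17 -8/17 0; 0 0 0 1]
T3·…·T1 = [1 -16/17 30/17 6; 0 -8/17 15/17 -1; 0 -15/17 -8/17 -5; 0 0 0 1]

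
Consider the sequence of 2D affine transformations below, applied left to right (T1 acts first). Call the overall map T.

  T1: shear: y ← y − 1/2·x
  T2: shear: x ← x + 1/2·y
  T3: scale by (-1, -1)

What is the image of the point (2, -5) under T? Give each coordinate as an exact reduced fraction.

T(p) = (1, 6)

T1 shear: y ← y − 1/2·x: (2, -5) → (2, -6)
T2 shear: x ← x + 1/2·y: (2, -6) → (-1, -6)
T3 scale by (-1, -1): (-1, -6) → (1, 6)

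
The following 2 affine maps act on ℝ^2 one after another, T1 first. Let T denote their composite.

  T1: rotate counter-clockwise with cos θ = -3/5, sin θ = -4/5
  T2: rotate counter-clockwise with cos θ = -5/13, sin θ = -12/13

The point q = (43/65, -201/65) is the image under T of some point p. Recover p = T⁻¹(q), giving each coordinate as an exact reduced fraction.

p = (-3, 1)

T1 = [-3/5 4/5 0; -4/5 -3/5 0; 0 0 1]
T2·T1 = [-33/65 -56/65 0; 56/65 -33/65 0; 0 0 1]
det M = 1; M⁻¹ = [-33/65 56/65 0; -56/65 -33/65 0; 0 0 1]
M⁻¹ · (43/65, -201/65)ᵀ = (-3, 1)ᵀ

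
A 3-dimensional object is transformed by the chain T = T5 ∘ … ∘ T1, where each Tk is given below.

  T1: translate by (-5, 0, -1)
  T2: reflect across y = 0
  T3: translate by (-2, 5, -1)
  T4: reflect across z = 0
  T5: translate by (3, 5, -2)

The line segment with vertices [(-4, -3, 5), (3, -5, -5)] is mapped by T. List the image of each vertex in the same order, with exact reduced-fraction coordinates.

image vertices: (-8, 13, -5), (-1, 15, 5)

T1 translate by (-5, 0, -1): (-4, -3, 5) → (-9, -3, 4); (3, -5, -5) → (-2, -5, -6)
T2 reflect across y = 0: (-9, -3, 4) → (-9, 3, 4); (-2, -5, -6) → (-2, 5, -6)
T3 translate by (-2, 5, -1): (-9, 3, 4) → (-11, 8, 3); (-2, 5, -6) → (-4, 10, -7)
T4 reflect across z = 0: (-11, 8, 3) → (-11, 8, -3); (-4, 10, -7) → (-4, 10, 7)
T5 translate by (3, 5, -2): (-11, 8, -3) → (-8, 13, -5); (-4, 10, 7) → (-1, 15, 5)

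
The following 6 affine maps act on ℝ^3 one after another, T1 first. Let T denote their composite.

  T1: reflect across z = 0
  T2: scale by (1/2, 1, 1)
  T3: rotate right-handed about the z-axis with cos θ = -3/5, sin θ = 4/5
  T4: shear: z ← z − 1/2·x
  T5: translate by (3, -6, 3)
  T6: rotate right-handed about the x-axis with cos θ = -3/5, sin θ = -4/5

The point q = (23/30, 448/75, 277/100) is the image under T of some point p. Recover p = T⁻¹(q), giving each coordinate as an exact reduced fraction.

T1 = [1 0 0 0; 0 1 0 0; 0 0 -1 0; 0 0 0 1]
T2·T1 = [1/2 0 0 0; 0 1 0 0; 0 0 -1 0; 0 0 0 1]
T3·…·T1 = [-3/10 -4/5 0 0; 2/5 -3/5 0 0; 0 0 -1 0; 0 0 0 1]
T4·…·T1 = [-3/10 -4/5 0 0; 2/5 -3/5 0 0; 3/20 2/5 -1 0; 0 0 0 1]
T5·…·T1 = [-3/10 -4/5 0 3; 2/5 -3/5 0 -6; 3/20 2/5 -1 3; 0 0 0 1]
T6·…·T1 = [-3/10 -4/5 0 3; -3/25 17/25 -4/5 6; -41/100 6/25 3/5 3; 0 0 0 1]
det M = -1/2; M⁻¹ = [-6/5 -24/25 -32/25 66/5; -4/5 9/25 12/25 -6/5; -1/2 -4/5 3/5 9/2; 0 0 0 1]
M⁻¹ · (23/30, 448/75, 277/100)ᵀ = (3, 5/3, 1)ᵀ

p = (3, 5/3, 1)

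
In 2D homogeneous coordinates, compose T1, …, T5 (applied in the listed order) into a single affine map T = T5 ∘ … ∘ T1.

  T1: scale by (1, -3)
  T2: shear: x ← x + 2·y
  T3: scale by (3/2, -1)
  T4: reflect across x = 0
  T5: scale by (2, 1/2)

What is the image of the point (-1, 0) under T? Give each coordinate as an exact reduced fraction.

T1 scale by (1, -3): (-1, 0) → (-1, 0)
T2 shear: x ← x + 2·y: (-1, 0) → (-1, 0)
T3 scale by (3/2, -1): (-1, 0) → (-3/2, 0)
T4 reflect across x = 0: (-3/2, 0) → (3/2, 0)
T5 scale by (2, 1/2): (3/2, 0) → (3, 0)

T(p) = (3, 0)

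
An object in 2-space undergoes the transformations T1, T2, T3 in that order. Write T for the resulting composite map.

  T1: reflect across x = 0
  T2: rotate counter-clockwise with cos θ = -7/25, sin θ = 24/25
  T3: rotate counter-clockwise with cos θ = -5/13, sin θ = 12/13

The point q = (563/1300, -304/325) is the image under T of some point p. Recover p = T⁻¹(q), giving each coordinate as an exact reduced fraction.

T1 = [-1 0 0; 0 1 0; 0 0 1]
T2·T1 = [7/25 -24/25 0; -24/25 -7/25 0; 0 0 1]
T3·…·T1 = [253/325 204/325 0; 204/325 -253/325 0; 0 0 1]
det M = -1; M⁻¹ = [253/325 204/325 0; 204/325 -253/325 0; 0 0 1]
M⁻¹ · (563/1300, -304/325)ᵀ = (-1/4, 1)ᵀ

p = (-1/4, 1)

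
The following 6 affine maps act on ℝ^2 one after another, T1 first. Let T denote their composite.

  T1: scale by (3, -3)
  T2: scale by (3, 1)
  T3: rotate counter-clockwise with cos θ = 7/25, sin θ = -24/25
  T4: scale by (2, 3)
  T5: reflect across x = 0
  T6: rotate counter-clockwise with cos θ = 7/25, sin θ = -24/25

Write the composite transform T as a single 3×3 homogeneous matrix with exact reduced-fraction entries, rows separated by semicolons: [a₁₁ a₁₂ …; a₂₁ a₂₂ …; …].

T = [-16434/625 -504/625 0; -1512/625 -3897/625 0; 0 0 1]

T1 = [3 0 0; 0 -3 0; 0 0 1]
T2·T1 = [9 0 0; 0 -3 0; 0 0 1]
T3·…·T1 = [63/25 -72/25 0; -216/25 -21/25 0; 0 0 1]
T4·…·T1 = [126/25 -144/25 0; -648/25 -63/25 0; 0 0 1]
T5·…·T1 = [-126/25 144/25 0; -648/25 -63/25 0; 0 0 1]
T6·…·T1 = [-16434/625 -504/625 0; -1512/625 -3897/625 0; 0 0 1]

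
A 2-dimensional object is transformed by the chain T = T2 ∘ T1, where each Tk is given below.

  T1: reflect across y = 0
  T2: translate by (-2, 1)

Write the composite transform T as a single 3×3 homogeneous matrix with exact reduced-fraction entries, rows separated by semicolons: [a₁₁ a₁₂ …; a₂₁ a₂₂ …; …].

T1 = [1 0 0; 0 -1 0; 0 0 1]
T2·T1 = [1 0 -2; 0 -1 1; 0 0 1]

T = [1 0 -2; 0 -1 1; 0 0 1]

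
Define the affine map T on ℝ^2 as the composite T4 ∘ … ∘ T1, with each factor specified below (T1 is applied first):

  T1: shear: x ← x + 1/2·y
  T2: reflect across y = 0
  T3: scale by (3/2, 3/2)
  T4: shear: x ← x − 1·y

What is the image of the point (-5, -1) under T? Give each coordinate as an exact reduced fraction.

T(p) = (-39/4, 3/2)

T1 shear: x ← x + 1/2·y: (-5, -1) → (-11/2, -1)
T2 reflect across y = 0: (-11/2, -1) → (-11/2, 1)
T3 scale by (3/2, 3/2): (-11/2, 1) → (-33/4, 3/2)
T4 shear: x ← x − 1·y: (-33/4, 3/2) → (-39/4, 3/2)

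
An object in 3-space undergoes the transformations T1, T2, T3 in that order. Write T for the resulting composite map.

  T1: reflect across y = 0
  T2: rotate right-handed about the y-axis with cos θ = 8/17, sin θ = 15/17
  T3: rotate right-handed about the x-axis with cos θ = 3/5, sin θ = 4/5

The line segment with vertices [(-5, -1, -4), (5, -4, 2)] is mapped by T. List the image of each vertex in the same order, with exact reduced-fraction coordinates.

image vertices: (-100/17, -121/85, 197/85), (70/17, 88/17, 19/17)

T1 reflect across y = 0: (-5, -1, -4) → (-5, 1, -4); (5, -4, 2) → (5, 4, 2)
T2 rotate right-handed about the y-axis with cos θ = 8/17, sin θ = 15/17: (-5, 1, -4) → (-100/17, 1, 43/17); (5, 4, 2) → (70/17, 4, -59/17)
T3 rotate right-handed about the x-axis with cos θ = 3/5, sin θ = 4/5: (-100/17, 1, 43/17) → (-100/17, -121/85, 197/85); (70/17, 4, -59/17) → (70/17, 88/17, 19/17)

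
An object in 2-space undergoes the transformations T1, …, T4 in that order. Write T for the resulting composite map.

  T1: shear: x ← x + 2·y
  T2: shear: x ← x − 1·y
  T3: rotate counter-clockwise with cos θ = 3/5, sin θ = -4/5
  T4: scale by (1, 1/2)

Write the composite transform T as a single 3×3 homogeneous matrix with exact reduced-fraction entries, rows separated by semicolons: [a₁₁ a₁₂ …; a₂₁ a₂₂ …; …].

T1 = [1 2 0; 0 1 0; 0 0 1]
T2·T1 = [1 1 0; 0 1 0; 0 0 1]
T3·…·T1 = [3/5 7/5 0; -4/5 -1/5 0; 0 0 1]
T4·…·T1 = [3/5 7/5 0; -2/5 -1/10 0; 0 0 1]

T = [3/5 7/5 0; -2/5 -1/10 0; 0 0 1]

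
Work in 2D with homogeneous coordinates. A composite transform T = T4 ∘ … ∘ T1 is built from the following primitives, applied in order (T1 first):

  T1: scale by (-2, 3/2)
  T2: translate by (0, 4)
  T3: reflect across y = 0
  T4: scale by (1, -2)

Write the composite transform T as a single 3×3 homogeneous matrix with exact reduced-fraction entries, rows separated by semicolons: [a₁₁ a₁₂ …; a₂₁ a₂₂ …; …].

T = [-2 0 0; 0 3 8; 0 0 1]

T1 = [-2 0 0; 0 3/2 0; 0 0 1]
T2·T1 = [-2 0 0; 0 3/2 4; 0 0 1]
T3·…·T1 = [-2 0 0; 0 -3/2 -4; 0 0 1]
T4·…·T1 = [-2 0 0; 0 3 8; 0 0 1]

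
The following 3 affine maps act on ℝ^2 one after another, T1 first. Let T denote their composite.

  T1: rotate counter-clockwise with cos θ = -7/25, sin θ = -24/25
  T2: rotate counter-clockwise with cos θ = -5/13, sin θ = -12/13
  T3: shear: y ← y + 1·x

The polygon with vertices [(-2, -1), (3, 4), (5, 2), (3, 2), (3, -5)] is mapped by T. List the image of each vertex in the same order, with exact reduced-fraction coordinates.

T1 rotate counter-clockwise with cos θ = -7/25, sin θ = -24/25: (-2, -1) → (-2/5, 11/5); (3, 4) → (3, -4); (5, 2) → (13/25, -134/25); (3, 2) → (27/25, -86/25); (3, -5) → (-141/25, -37/25)
T2 rotate counter-clockwise with cos θ = -5/13, sin θ = -12/13: (-2/5, 11/5) → (142/65, -31/65); (3, -4) → (-63/13, -16/13); (13/25, -134/25) → (-1673/325, 514/325); (27/25, -86/25) → (-1167/325, 106/325); (-141/25, -37/25) → (261/325, 1877/325)
T3 shear: y ← y + 1·x: (142/65, -31/65) → (142/65, 111/65); (-63/13, -16/13) → (-63/13, -79/13); (-1673/325, 514/325) → (-1673/325, -1159/325); (-1167/325, 106/325) → (-1167/325, -1061/325); (261/325, 1877/325) → (261/325, 2138/325)

image vertices: (142/65, 111/65), (-63/13, -79/13), (-1673/325, -1159/325), (-1167/325, -1061/325), (261/325, 2138/325)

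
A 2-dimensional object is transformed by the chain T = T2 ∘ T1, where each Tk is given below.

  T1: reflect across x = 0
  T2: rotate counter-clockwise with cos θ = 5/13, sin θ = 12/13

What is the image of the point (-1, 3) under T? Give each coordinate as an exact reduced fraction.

T(p) = (-31/13, 27/13)

T1 reflect across x = 0: (-1, 3) → (1, 3)
T2 rotate counter-clockwise with cos θ = 5/13, sin θ = 12/13: (1, 3) → (-31/13, 27/13)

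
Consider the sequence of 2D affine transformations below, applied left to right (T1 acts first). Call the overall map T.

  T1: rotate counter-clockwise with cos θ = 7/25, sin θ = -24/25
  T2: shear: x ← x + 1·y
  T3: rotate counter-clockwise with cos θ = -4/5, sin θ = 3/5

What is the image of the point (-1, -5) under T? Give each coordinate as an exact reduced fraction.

T1 rotate counter-clockwise with cos θ = 7/25, sin θ = -24/25: (-1, -5) → (-127/25, -11/25)
T2 shear: x ← x + 1·y: (-127/25, -11/25) → (-138/25, -11/25)
T3 rotate counter-clockwise with cos θ = -4/5, sin θ = 3/5: (-138/25, -11/25) → (117/25, -74/25)

T(p) = (117/25, -74/25)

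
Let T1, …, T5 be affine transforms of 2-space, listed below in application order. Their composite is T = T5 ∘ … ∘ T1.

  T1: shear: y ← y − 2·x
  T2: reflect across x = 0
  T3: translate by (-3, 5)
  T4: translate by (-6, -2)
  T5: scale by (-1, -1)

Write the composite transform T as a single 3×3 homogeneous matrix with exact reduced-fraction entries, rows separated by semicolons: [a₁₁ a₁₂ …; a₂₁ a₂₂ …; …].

T = [1 0 9; 2 -1 -3; 0 0 1]

T1 = [1 0 0; -2 1 0; 0 0 1]
T2·T1 = [-1 0 0; -2 1 0; 0 0 1]
T3·…·T1 = [-1 0 -3; -2 1 5; 0 0 1]
T4·…·T1 = [-1 0 -9; -2 1 3; 0 0 1]
T5·…·T1 = [1 0 9; 2 -1 -3; 0 0 1]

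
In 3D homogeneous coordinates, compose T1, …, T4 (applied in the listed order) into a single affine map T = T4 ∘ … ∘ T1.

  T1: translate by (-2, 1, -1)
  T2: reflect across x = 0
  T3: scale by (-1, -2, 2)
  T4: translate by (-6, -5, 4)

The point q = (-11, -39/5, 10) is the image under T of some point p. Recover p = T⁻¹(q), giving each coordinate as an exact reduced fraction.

T1 = [1 0 0 -2; 0 1 0 1; 0 0 1 -1; 0 0 0 1]
T2·T1 = [-1 0 0 2; 0 1 0 1; 0 0 1 -1; 0 0 0 1]
T3·…·T1 = [1 0 0 -2; 0 -2 0 -2; 0 0 2 -2; 0 0 0 1]
T4·…·T1 = [1 0 0 -8; 0 -2 0 -7; 0 0 2 2; 0 0 0 1]
det M = -4; M⁻¹ = [1 0 0 8; 0 -1/2 0 -7/2; 0 0 1/2 -1; 0 0 0 1]
M⁻¹ · (-11, -39/5, 10)ᵀ = (-3, 2/5, 4)ᵀ

p = (-3, 2/5, 4)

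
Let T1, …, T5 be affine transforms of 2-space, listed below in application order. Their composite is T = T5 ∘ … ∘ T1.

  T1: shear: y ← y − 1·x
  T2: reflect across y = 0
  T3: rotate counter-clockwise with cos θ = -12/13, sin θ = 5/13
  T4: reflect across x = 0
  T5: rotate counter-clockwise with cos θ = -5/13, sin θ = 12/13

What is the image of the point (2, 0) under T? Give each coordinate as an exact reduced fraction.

T1 shear: y ← y − 1·x: (2, 0) → (2, -2)
T2 reflect across y = 0: (2, -2) → (2, 2)
T3 rotate counter-clockwise with cos θ = -12/13, sin θ = 5/13: (2, 2) → (-34/13, -14/13)
T4 reflect across x = 0: (-34/13, -14/13) → (34/13, -14/13)
T5 rotate counter-clockwise with cos θ = -5/13, sin θ = 12/13: (34/13, -14/13) → (-2/169, 478/169)

T(p) = (-2/169, 478/169)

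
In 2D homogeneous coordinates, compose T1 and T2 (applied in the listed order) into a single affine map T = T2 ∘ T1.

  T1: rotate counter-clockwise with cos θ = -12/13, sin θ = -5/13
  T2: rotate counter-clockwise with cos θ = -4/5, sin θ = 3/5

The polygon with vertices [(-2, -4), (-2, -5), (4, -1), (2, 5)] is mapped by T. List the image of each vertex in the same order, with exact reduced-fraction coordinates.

image vertices: (-38/13, -44/13), (-206/65, -283/65), (236/65, -127/65), (206/65, 283/65)

T1 rotate counter-clockwise with cos θ = -12/13, sin θ = -5/13: (-2, -4) → (4/13, 58/13); (-2, -5) → (-1/13, 70/13); (4, -1) → (-53/13, -8/13); (2, 5) → (1/13, -70/13)
T2 rotate counter-clockwise with cos θ = -4/5, sin θ = 3/5: (4/13, 58/13) → (-38/13, -44/13); (-1/13, 70/13) → (-206/65, -283/65); (-53/13, -8/13) → (236/65, -127/65); (1/13, -70/13) → (206/65, 283/65)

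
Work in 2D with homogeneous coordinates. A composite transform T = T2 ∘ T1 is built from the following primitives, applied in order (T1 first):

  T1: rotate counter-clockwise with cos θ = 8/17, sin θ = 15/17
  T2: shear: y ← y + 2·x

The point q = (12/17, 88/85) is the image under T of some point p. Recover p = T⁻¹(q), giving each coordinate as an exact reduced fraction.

T1 = [8/17 -15/17 0; 15/17 8/17 0; 0 0 1]
T2·T1 = [8/17 -15/17 0; 31/17 -22/17 0; 0 0 1]
det M = 1; M⁻¹ = [-22/17 15/17 0; -31/17 8/17 0; 0 0 1]
M⁻¹ · (12/17, 88/85)ᵀ = (0, -4/5)ᵀ

p = (0, -4/5)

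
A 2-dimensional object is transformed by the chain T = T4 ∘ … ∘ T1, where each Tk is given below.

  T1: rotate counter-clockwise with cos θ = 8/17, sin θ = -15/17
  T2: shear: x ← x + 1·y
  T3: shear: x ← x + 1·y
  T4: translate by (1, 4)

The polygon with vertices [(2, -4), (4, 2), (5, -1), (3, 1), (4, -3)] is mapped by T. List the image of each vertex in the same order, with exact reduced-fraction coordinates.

T1 rotate counter-clockwise with cos θ = 8/17, sin θ = -15/17: (2, -4) → (-44/17, -62/17); (4, 2) → (62/17, -44/17); (5, -1) → (25/17, -83/17); (3, 1) → (39/17, -37/17); (4, -3) → (-13/17, -84/17)
T2 shear: x ← x + 1·y: (-44/17, -62/17) → (-106/17, -62/17); (62/17, -44/17) → (18/17, -44/17); (25/17, -83/17) → (-58/17, -83/17); (39/17, -37/17) → (2/17, -37/17); (-13/17, -84/17) → (-97/17, -84/17)
T3 shear: x ← x + 1·y: (-106/17, -62/17) → (-168/17, -62/17); (18/17, -44/17) → (-26/17, -44/17); (-58/17, -83/17) → (-141/17, -83/17); (2/17, -37/17) → (-35/17, -37/17); (-97/17, -84/17) → (-181/17, -84/17)
T4 translate by (1, 4): (-168/17, -62/17) → (-151/17, 6/17); (-26/17, -44/17) → (-9/17, 24/17); (-141/17, -83/17) → (-124/17, -15/17); (-35/17, -37/17) → (-18/17, 31/17); (-181/17, -84/17) → (-164/17, -16/17)

image vertices: (-151/17, 6/17), (-9/17, 24/17), (-124/17, -15/17), (-18/17, 31/17), (-164/17, -16/17)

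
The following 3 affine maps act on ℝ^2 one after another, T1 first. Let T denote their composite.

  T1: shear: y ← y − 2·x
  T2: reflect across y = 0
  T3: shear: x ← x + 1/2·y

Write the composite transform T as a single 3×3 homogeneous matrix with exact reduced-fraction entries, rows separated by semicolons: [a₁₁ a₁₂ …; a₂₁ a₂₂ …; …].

T = [2 -1/2 0; 2 -1 0; 0 0 1]

T1 = [1 0 0; -2 1 0; 0 0 1]
T2·T1 = [1 0 0; 2 -1 0; 0 0 1]
T3·…·T1 = [2 -1/2 0; 2 -1 0; 0 0 1]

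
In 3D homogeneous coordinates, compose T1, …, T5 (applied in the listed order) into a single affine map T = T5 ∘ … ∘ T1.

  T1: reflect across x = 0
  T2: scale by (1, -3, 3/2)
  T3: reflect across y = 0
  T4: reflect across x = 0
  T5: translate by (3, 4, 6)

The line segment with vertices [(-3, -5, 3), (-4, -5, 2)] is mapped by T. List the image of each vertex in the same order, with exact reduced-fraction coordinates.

image vertices: (0, -11, 21/2), (-1, -11, 9)

T1 reflect across x = 0: (-3, -5, 3) → (3, -5, 3); (-4, -5, 2) → (4, -5, 2)
T2 scale by (1, -3, 3/2): (3, -5, 3) → (3, 15, 9/2); (4, -5, 2) → (4, 15, 3)
T3 reflect across y = 0: (3, 15, 9/2) → (3, -15, 9/2); (4, 15, 3) → (4, -15, 3)
T4 reflect across x = 0: (3, -15, 9/2) → (-3, -15, 9/2); (4, -15, 3) → (-4, -15, 3)
T5 translate by (3, 4, 6): (-3, -15, 9/2) → (0, -11, 21/2); (-4, -15, 3) → (-1, -11, 9)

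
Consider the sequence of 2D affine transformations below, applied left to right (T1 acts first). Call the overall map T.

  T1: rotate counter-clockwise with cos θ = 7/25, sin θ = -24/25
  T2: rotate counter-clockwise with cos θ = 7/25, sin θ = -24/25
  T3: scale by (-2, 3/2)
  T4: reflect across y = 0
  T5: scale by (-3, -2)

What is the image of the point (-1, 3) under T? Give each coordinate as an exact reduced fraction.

T1 rotate counter-clockwise with cos θ = 7/25, sin θ = -24/25: (-1, 3) → (13/5, 9/5)
T2 rotate counter-clockwise with cos θ = 7/25, sin θ = -24/25: (13/5, 9/5) → (307/125, -249/125)
T3 scale by (-2, 3/2): (307/125, -249/125) → (-614/125, -747/250)
T4 reflect across y = 0: (-614/125, -747/250) → (-614/125, 747/250)
T5 scale by (-3, -2): (-614/125, 747/250) → (1842/125, -747/125)

T(p) = (1842/125, -747/125)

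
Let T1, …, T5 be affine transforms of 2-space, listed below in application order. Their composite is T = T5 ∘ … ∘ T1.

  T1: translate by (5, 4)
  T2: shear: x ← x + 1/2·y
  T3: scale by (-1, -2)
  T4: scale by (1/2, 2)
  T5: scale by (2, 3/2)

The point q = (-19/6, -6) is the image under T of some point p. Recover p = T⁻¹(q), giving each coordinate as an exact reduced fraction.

T1 = [1 0 5; 0 1 4; 0 0 1]
T2·T1 = [1 1/2 7; 0 1 4; 0 0 1]
T3·…·T1 = [-1 -1/2 -7; 0 -2 -8; 0 0 1]
T4·…·T1 = [-1/2 -1/4 -7/2; 0 -4 -16; 0 0 1]
T5·…·T1 = [-1 -1/2 -7; 0 -6 -24; 0 0 1]
det M = 6; M⁻¹ = [-1 1/12 -5; 0 -1/6 -4; 0 0 1]
M⁻¹ · (-19/6, -6)ᵀ = (-7/3, -3)ᵀ

p = (-7/3, -3)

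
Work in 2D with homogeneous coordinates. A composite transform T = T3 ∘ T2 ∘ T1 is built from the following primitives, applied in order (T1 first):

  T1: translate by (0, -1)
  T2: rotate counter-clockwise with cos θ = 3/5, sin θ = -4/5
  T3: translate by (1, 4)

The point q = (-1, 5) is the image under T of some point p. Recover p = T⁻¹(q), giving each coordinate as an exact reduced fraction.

p = (-2, 0)

T1 = [1 0 0; 0 1 -1; 0 0 1]
T2·T1 = [3/5 4/5 -4/5; -4/5 3/5 -3/5; 0 0 1]
T3·…·T1 = [3/5 4/5 1/5; -4/5 3/5 17/5; 0 0 1]
det M = 1; M⁻¹ = [3/5 -4/5 13/5; 4/5 3/5 -11/5; 0 0 1]
M⁻¹ · (-1, 5)ᵀ = (-2, 0)ᵀ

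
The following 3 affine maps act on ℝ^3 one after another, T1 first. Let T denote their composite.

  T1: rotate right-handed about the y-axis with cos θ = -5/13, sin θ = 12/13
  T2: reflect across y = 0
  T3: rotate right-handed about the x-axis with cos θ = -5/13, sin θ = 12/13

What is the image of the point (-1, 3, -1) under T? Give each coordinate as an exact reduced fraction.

T1 rotate right-handed about the y-axis with cos θ = -5/13, sin θ = 12/13: (-1, 3, -1) → (-7/13, 3, 17/13)
T2 reflect across y = 0: (-7/13, 3, 17/13) → (-7/13, -3, 17/13)
T3 rotate right-handed about the x-axis with cos θ = -5/13, sin θ = 12/13: (-7/13, -3, 17/13) → (-7/13, -9/169, -553/169)

T(p) = (-7/13, -9/169, -553/169)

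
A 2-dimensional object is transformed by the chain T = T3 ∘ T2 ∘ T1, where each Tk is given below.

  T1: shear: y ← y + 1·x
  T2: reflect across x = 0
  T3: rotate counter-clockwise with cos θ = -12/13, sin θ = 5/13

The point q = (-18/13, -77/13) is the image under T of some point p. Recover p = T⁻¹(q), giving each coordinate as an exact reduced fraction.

p = (1, 5)

T1 = [1 0 0; 1 1 0; 0 0 1]
T2·T1 = [-1 0 0; 1 1 0; 0 0 1]
T3·…·T1 = [7/13 -5/13 0; -17/13 -12/13 0; 0 0 1]
det M = -1; M⁻¹ = [12/13 -5/13 0; -17/13 -7/13 0; 0 0 1]
M⁻¹ · (-18/13, -77/13)ᵀ = (1, 5)ᵀ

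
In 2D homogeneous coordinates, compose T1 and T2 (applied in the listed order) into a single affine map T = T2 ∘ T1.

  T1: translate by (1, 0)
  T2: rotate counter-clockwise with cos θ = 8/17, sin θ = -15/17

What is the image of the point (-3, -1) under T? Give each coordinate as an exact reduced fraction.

T1 translate by (1, 0): (-3, -1) → (-2, -1)
T2 rotate counter-clockwise with cos θ = 8/17, sin θ = -15/17: (-2, -1) → (-31/17, 22/17)

T(p) = (-31/17, 22/17)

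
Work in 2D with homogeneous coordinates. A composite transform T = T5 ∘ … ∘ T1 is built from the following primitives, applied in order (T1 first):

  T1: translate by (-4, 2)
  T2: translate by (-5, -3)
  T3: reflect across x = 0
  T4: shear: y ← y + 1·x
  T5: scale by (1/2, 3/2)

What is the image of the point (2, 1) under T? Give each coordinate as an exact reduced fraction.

T(p) = (7/2, 21/2)

T1 translate by (-4, 2): (2, 1) → (-2, 3)
T2 translate by (-5, -3): (-2, 3) → (-7, 0)
T3 reflect across x = 0: (-7, 0) → (7, 0)
T4 shear: y ← y + 1·x: (7, 0) → (7, 7)
T5 scale by (1/2, 3/2): (7, 7) → (7/2, 21/2)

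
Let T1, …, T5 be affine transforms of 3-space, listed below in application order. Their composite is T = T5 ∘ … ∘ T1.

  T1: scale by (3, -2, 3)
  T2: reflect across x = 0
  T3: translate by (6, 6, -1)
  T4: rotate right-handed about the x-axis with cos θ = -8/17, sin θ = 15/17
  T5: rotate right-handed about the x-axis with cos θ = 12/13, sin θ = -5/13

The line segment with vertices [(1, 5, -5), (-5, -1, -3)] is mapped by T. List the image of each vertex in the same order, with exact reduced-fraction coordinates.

T1 scale by (3, -2, 3): (1, 5, -5) → (3, -10, -15); (-5, -1, -3) → (-15, 2, -9)
T2 reflect across x = 0: (3, -10, -15) → (-3, -10, -15); (-15, 2, -9) → (15, 2, -9)
T3 translate by (6, 6, -1): (-3, -10, -15) → (3, -4, -16); (15, 2, -9) → (21, 8, -10)
T4 rotate right-handed about the x-axis with cos θ = -8/17, sin θ = 15/17: (3, -4, -16) → (3, 16, 4); (21, 8, -10) → (21, 86/17, 200/17)
T5 rotate right-handed about the x-axis with cos θ = 12/13, sin θ = -5/13: (3, 16, 4) → (3, 212/13, -32/13); (21, 86/17, 200/17) → (21, 2032/221, 1970/221)

image vertices: (3, 212/13, -32/13), (21, 2032/221, 1970/221)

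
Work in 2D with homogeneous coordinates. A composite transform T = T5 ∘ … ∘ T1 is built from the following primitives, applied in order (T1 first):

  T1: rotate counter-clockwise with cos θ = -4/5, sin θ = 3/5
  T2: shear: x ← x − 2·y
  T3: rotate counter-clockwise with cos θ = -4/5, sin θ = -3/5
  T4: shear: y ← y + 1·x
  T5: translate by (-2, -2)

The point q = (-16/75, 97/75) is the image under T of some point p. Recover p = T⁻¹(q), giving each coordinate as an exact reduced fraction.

T1 = [-4/5 -3/5 0; 3/5 -4/5 0; 0 0 1]
T2·T1 = [-2 1 0; 3/5 -4/5 0; 0 0 1]
T3·…·T1 = [49/25 -32/25 0; 18/25 1/25 0; 0 0 1]
T4·…·T1 = [49/25 -32/25 0; 67/25 -31/25 0; 0 0 1]
T5·…·T1 = [49/25 -32/25 -2; 67/25 -31/25 -2; 0 0 1]
det M = 1; M⁻¹ = [-31/25 32/25 2/25; -67/25 49/25 -36/25; 0 0 1]
M⁻¹ · (-16/75, 97/75)ᵀ = (2, 5/3)ᵀ

p = (2, 5/3)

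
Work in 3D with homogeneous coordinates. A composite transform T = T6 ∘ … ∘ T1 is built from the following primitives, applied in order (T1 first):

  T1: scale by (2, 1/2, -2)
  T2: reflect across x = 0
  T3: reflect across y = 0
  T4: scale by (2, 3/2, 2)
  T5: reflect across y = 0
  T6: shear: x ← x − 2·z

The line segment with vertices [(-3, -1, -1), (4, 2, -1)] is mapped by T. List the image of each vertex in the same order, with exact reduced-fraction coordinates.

image vertices: (4, -3/4, 4), (-24, 3/2, 4)

T1 scale by (2, 1/2, -2): (-3, -1, -1) → (-6, -1/2, 2); (4, 2, -1) → (8, 1, 2)
T2 reflect across x = 0: (-6, -1/2, 2) → (6, -1/2, 2); (8, 1, 2) → (-8, 1, 2)
T3 reflect across y = 0: (6, -1/2, 2) → (6, 1/2, 2); (-8, 1, 2) → (-8, -1, 2)
T4 scale by (2, 3/2, 2): (6, 1/2, 2) → (12, 3/4, 4); (-8, -1, 2) → (-16, -3/2, 4)
T5 reflect across y = 0: (12, 3/4, 4) → (12, -3/4, 4); (-16, -3/2, 4) → (-16, 3/2, 4)
T6 shear: x ← x − 2·z: (12, -3/4, 4) → (4, -3/4, 4); (-16, 3/2, 4) → (-24, 3/2, 4)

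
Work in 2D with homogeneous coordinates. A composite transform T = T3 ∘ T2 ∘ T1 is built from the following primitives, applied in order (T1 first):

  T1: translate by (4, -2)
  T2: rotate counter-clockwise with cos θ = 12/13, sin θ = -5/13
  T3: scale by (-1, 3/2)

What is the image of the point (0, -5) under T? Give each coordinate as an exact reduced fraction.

T(p) = (-1, -12)

T1 translate by (4, -2): (0, -5) → (4, -7)
T2 rotate counter-clockwise with cos θ = 12/13, sin θ = -5/13: (4, -7) → (1, -8)
T3 scale by (-1, 3/2): (1, -8) → (-1, -12)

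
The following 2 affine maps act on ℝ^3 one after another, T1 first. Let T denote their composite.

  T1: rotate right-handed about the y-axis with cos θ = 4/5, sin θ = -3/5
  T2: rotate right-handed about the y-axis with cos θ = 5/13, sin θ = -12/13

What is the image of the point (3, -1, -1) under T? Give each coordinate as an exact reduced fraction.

T(p) = (3/13, -1, 41/13)

T1 rotate right-handed about the y-axis with cos θ = 4/5, sin θ = -3/5: (3, -1, -1) → (3, -1, 1)
T2 rotate right-handed about the y-axis with cos θ = 5/13, sin θ = -12/13: (3, -1, 1) → (3/13, -1, 41/13)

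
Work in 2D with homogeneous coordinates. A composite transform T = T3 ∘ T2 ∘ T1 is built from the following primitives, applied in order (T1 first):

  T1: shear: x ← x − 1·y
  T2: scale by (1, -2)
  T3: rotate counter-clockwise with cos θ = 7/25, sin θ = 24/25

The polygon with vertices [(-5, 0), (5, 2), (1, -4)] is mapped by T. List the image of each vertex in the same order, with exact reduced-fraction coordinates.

image vertices: (-7/5, -24/5), (117/25, 44/25), (-157/25, 176/25)

T1 shear: x ← x − 1·y: (-5, 0) → (-5, 0); (5, 2) → (3, 2); (1, -4) → (5, -4)
T2 scale by (1, -2): (-5, 0) → (-5, 0); (3, 2) → (3, -4); (5, -4) → (5, 8)
T3 rotate counter-clockwise with cos θ = 7/25, sin θ = 24/25: (-5, 0) → (-7/5, -24/5); (3, -4) → (117/25, 44/25); (5, 8) → (-157/25, 176/25)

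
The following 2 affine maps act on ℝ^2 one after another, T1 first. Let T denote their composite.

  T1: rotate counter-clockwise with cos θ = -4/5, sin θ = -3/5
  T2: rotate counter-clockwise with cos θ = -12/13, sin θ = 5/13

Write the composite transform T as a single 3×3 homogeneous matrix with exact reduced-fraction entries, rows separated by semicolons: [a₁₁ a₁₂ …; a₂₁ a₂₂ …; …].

T = [63/65 -16/65 0; 16/65 63/65 0; 0 0 1]

T1 = [-4/5 3/5 0; -3/5 -4/5 0; 0 0 1]
T2·T1 = [63/65 -16/65 0; 16/65 63/65 0; 0 0 1]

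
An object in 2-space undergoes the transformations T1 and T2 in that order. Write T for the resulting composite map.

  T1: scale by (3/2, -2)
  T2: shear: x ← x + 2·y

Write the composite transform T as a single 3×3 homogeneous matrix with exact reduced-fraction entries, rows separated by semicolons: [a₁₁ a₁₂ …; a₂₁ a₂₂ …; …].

T = [3/2 -4 0; 0 -2 0; 0 0 1]

T1 = [3/2 0 0; 0 -2 0; 0 0 1]
T2·T1 = [3/2 -4 0; 0 -2 0; 0 0 1]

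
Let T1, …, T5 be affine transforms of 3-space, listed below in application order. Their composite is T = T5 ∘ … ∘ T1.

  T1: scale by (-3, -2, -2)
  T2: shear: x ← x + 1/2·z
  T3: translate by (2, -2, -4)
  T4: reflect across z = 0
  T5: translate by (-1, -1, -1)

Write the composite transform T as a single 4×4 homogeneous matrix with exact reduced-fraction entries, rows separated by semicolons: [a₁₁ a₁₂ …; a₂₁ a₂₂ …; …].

T = [-3 0 -1 1; 0 -2 0 -3; 0 0 2 3; 0 0 0 1]

T1 = [-3 0 0 0; 0 -2 0 0; 0 0 -2 0; 0 0 0 1]
T2·T1 = [-3 0 -1 0; 0 -2 0 0; 0 0 -2 0; 0 0 0 1]
T3·…·T1 = [-3 0 -1 2; 0 -2 0 -2; 0 0 -2 -4; 0 0 0 1]
T4·…·T1 = [-3 0 -1 2; 0 -2 0 -2; 0 0 2 4; 0 0 0 1]
T5·…·T1 = [-3 0 -1 1; 0 -2 0 -3; 0 0 2 3; 0 0 0 1]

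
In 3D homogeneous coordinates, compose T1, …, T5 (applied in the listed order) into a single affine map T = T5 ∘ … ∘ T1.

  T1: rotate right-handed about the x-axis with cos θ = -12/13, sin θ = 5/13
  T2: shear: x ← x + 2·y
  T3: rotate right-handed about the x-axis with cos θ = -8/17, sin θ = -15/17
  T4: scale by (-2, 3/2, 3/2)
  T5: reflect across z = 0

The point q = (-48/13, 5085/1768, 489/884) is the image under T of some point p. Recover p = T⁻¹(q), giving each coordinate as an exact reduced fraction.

p = (3, 5/4, -3/2)

T1 = [1 0 0 0; 0 -12/13 -5/13 0; 0 5/13 -12/13 0; 0 0 0 1]
T2·T1 = [1 -24/13 -10/13 0; 0 -12/13 -5/13 0; 0 5/13 -12/13 0; 0 0 0 1]
T3·…·T1 = [1 -24/13 -10/13 0; 0 171/221 -140/221 0; 0 140/221 171/221 0; 0 0 0 1]
T4·…·T1 = [-2 48/13 20/13 0; 0 513/442 -210/221 0; 0 210/221 513/442 0; 0 0 0 1]
T5·…·T1 = [-2 48/13 20/13 0; 0 513/442 -210/221 0; 0 -210/221 -513/442 0; 0 0 0 1]
det M = 9/2; M⁻¹ = [-1/2 32/51 -20/17 0; 0 114/221 -280/663 0; 0 -280/663 -114/221 0; 0 0 0 1]
M⁻¹ · (-48/13, 5085/1768, 489/884)ᵀ = (3, 5/4, -3/2)ᵀ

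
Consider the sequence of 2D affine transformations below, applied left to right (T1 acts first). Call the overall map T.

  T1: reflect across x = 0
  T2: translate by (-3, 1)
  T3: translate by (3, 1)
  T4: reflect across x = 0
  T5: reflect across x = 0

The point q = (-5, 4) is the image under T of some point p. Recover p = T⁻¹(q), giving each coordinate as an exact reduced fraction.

p = (5, 2)

T1 = [-1 0 0; 0 1 0; 0 0 1]
T2·T1 = [-1 0 -3; 0 1 1; 0 0 1]
T3·…·T1 = [-1 0 0; 0 1 2; 0 0 1]
T4·…·T1 = [1 0 0; 0 1 2; 0 0 1]
T5·…·T1 = [-1 0 0; 0 1 2; 0 0 1]
det M = -1; M⁻¹ = [-1 0 0; 0 1 -2; 0 0 1]
M⁻¹ · (-5, 4)ᵀ = (5, 2)ᵀ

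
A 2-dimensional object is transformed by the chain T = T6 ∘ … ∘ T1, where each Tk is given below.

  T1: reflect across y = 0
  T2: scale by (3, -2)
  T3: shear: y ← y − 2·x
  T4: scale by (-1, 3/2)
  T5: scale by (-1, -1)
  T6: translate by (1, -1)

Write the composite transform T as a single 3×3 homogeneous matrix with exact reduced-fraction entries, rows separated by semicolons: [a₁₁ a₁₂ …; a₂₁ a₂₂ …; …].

T1 = [1 0 0; 0 -1 0; 0 0 1]
T2·T1 = [3 0 0; 0 2 0; 0 0 1]
T3·…·T1 = [3 0 0; -6 2 0; 0 0 1]
T4·…·T1 = [-3 0 0; -9 3 0; 0 0 1]
T5·…·T1 = [3 0 0; 9 -3 0; 0 0 1]
T6·…·T1 = [3 0 1; 9 -3 -1; 0 0 1]

T = [3 0 1; 9 -3 -1; 0 0 1]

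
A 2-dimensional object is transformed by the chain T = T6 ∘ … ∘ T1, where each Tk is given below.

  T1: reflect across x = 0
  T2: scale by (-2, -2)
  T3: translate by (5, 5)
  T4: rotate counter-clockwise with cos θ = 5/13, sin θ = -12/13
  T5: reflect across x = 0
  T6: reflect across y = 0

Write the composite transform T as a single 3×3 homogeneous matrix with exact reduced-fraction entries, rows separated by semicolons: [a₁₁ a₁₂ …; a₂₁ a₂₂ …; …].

T1 = [-1 0 0; 0 1 0; 0 0 1]
T2·T1 = [2 0 0; 0 -2 0; 0 0 1]
T3·…·T1 = [2 0 5; 0 -2 5; 0 0 1]
T4·…·T1 = [10/13 -24/13 85/13; -24/13 -10/13 -35/13; 0 0 1]
T5·…·T1 = [-10/13 24/13 -85/13; -24/13 -10/13 -35/13; 0 0 1]
T6·…·T1 = [-10/13 24/13 -85/13; 24/13 10/13 35/13; 0 0 1]

T = [-10/13 24/13 -85/13; 24/13 10/13 35/13; 0 0 1]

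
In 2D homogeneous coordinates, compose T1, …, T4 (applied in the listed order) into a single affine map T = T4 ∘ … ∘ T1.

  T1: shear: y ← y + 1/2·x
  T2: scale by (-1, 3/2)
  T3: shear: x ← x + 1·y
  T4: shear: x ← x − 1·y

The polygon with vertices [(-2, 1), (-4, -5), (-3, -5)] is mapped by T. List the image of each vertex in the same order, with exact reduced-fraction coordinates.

T1 shear: y ← y + 1/2·x: (-2, 1) → (-2, 0); (-4, -5) → (-4, -7); (-3, -5) → (-3, -13/2)
T2 scale by (-1, 3/2): (-2, 0) → (2, 0); (-4, -7) → (4, -21/2); (-3, -13/2) → (3, -39/4)
T3 shear: x ← x + 1·y: (2, 0) → (2, 0); (4, -21/2) → (-13/2, -21/2); (3, -39/4) → (-27/4, -39/4)
T4 shear: x ← x − 1·y: (2, 0) → (2, 0); (-13/2, -21/2) → (4, -21/2); (-27/4, -39/4) → (3, -39/4)

image vertices: (2, 0), (4, -21/2), (3, -39/4)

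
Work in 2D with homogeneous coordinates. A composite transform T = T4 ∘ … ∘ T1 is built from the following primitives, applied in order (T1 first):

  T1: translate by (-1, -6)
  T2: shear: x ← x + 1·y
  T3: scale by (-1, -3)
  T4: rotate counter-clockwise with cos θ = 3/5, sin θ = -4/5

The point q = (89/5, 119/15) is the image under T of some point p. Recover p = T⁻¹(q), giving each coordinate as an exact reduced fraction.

T1 = [1 0 -1; 0 1 -6; 0 0 1]
T2·T1 = [1 1 -7; 0 1 -6; 0 0 1]
T3·…·T1 = [-1 -1 7; 0 -3 18; 0 0 1]
T4·…·T1 = [-3/5 -3 93/5; 4/5 -1 26/5; 0 0 1]
det M = 3; M⁻¹ = [-1/3 1 1; -4/15 -1/5 6; 0 0 1]
M⁻¹ · (89/5, 119/15)ᵀ = (3, -1/3)ᵀ

p = (3, -1/3)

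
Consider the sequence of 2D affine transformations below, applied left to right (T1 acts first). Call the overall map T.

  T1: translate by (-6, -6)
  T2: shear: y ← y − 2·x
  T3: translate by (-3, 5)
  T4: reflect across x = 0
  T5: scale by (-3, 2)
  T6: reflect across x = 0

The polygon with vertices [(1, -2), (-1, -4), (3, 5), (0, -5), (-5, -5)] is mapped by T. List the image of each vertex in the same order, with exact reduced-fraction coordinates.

T1 translate by (-6, -6): (1, -2) → (-5, -8); (-1, -4) → (-7, -10); (3, 5) → (-3, -1); (0, -5) → (-6, -11); (-5, -5) → (-11, -11)
T2 shear: y ← y − 2·x: (-5, -8) → (-5, 2); (-7, -10) → (-7, 4); (-3, -1) → (-3, 5); (-6, -11) → (-6, 1); (-11, -11) → (-11, 11)
T3 translate by (-3, 5): (-5, 2) → (-8, 7); (-7, 4) → (-10, 9); (-3, 5) → (-6, 10); (-6, 1) → (-9, 6); (-11, 11) → (-14, 16)
T4 reflect across x = 0: (-8, 7) → (8, 7); (-10, 9) → (10, 9); (-6, 10) → (6, 10); (-9, 6) → (9, 6); (-14, 16) → (14, 16)
T5 scale by (-3, 2): (8, 7) → (-24, 14); (10, 9) → (-30, 18); (6, 10) → (-18, 20); (9, 6) → (-27, 12); (14, 16) → (-42, 32)
T6 reflect across x = 0: (-24, 14) → (24, 14); (-30, 18) → (30, 18); (-18, 20) → (18, 20); (-27, 12) → (27, 12); (-42, 32) → (42, 32)

image vertices: (24, 14), (30, 18), (18, 20), (27, 12), (42, 32)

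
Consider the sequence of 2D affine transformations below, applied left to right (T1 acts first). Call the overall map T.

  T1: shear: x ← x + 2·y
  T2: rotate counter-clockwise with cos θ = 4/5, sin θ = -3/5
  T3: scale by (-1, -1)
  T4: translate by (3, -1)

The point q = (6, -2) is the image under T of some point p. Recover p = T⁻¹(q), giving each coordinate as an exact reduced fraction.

T1 = [1 2 0; 0 1 0; 0 0 1]
T2·T1 = [4/5 11/5 0; -3/5 -2/5 0; 0 0 1]
T3·…·T1 = [-4/5 -11/5 0; 3/5 2/5 0; 0 0 1]
T4·…·T1 = [-4/5 -11/5 3; 3/5 2/5 -1; 0 0 1]
det M = 1; M⁻¹ = [2/5 11/5 1; -3/5 -4/5 1; 0 0 1]
M⁻¹ · (6, -2)ᵀ = (-1, -1)ᵀ

p = (-1, -1)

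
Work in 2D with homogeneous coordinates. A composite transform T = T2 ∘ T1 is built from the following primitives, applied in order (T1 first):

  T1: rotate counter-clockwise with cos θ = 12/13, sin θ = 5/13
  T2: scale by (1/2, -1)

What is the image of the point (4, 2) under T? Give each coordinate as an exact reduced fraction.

T(p) = (19/13, -44/13)

T1 rotate counter-clockwise with cos θ = 12/13, sin θ = 5/13: (4, 2) → (38/13, 44/13)
T2 scale by (1/2, -1): (38/13, 44/13) → (19/13, -44/13)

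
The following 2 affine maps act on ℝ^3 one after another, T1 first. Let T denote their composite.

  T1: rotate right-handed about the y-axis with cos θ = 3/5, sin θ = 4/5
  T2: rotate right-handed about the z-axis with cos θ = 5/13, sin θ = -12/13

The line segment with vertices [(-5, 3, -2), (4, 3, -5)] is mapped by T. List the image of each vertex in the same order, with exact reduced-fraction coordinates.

T1 rotate right-handed about the y-axis with cos θ = 3/5, sin θ = 4/5: (-5, 3, -2) → (-23/5, 3, 14/5); (4, 3, -5) → (-8/5, 3, -31/5)
T2 rotate right-handed about the z-axis with cos θ = 5/13, sin θ = -12/13: (-23/5, 3, 14/5) → (1, 27/5, 14/5); (-8/5, 3, -31/5) → (28/13, 171/65, -31/5)

image vertices: (1, 27/5, 14/5), (28/13, 171/65, -31/5)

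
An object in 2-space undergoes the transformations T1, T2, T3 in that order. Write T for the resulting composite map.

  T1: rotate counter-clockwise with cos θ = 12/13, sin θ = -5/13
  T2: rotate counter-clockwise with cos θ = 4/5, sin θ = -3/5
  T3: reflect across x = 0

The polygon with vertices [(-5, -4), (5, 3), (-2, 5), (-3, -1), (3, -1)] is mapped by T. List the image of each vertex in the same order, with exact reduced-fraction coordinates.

image vertices: (389/65, 148/65), (-333/65, -181/65), (-214/65, 277/65), (31/13, 27/13), (-43/65, -201/65)

T1 rotate counter-clockwise with cos θ = 12/13, sin θ = -5/13: (-5, -4) → (-80/13, -23/13); (5, 3) → (75/13, 11/13); (-2, 5) → (1/13, 70/13); (-3, -1) → (-41/13, 3/13); (3, -1) → (31/13, -27/13)
T2 rotate counter-clockwise with cos θ = 4/5, sin θ = -3/5: (-80/13, -23/13) → (-389/65, 148/65); (75/13, 11/13) → (333/65, -181/65); (1/13, 70/13) → (214/65, 277/65); (-41/13, 3/13) → (-31/13, 27/13); (31/13, -27/13) → (43/65, -201/65)
T3 reflect across x = 0: (-389/65, 148/65) → (389/65, 148/65); (333/65, -181/65) → (-333/65, -181/65); (214/65, 277/65) → (-214/65, 277/65); (-31/13, 27/13) → (31/13, 27/13); (43/65, -201/65) → (-43/65, -201/65)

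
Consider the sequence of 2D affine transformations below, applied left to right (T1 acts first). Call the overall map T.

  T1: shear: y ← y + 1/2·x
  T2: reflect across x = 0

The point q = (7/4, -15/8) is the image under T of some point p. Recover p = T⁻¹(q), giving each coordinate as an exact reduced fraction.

p = (-7/4, -1)

T1 = [1 0 0; 1/2 1 0; 0 0 1]
T2·T1 = [-1 0 0; 1/2 1 0; 0 0 1]
det M = -1; M⁻¹ = [-1 0 0; 1/2 1 0; 0 0 1]
M⁻¹ · (7/4, -15/8)ᵀ = (-7/4, -1)ᵀ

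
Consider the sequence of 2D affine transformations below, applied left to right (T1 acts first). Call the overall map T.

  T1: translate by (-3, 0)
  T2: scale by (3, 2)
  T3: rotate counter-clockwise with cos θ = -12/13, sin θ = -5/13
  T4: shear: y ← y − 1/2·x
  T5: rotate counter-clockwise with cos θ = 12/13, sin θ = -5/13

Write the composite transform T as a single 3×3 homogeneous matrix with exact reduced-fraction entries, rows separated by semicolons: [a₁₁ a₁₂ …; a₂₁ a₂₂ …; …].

T1 = [1 0 -3; 0 1 0; 0 0 1]
T2·T1 = [3 0 -9; 0 2 0; 0 0 1]
T3·…·T1 = [-36/13 10/13 108/13; -15/13 -24/13 45/13; 0 0 1]
T4·…·T1 = [-36/13 10/13 108/13; 3/13 -29/13 -9/13; 0 0 1]
T5·…·T1 = [-417/169 -25/169 1251/169; 216/169 -398/169 -648/169; 0 0 1]

T = [-417/169 -25/169 1251/169; 216/169 -398/169 -648/169; 0 0 1]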